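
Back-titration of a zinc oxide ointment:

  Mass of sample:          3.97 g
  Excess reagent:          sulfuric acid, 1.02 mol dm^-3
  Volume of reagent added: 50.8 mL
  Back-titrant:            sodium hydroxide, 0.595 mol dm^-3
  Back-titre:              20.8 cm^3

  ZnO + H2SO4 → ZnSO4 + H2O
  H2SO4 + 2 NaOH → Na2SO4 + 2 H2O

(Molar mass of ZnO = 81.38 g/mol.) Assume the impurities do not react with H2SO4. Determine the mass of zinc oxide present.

3.71 g

n(H2SO4) added = 0.0508 × 1.02 = 0.0518 mol
n(NaOH) used in back-titration = 0.0208 × 0.595 = 0.0124 mol
From the 1:2 ratio, n(H2SO4) left over = 1/2 × 0.0124 = 6.19 × 10^-3 mol
n(H2SO4) consumed by analyte = 0.0518 − 6.19 × 10^-3 = 0.0456 mol
n(ZnO) = 0.0456 mol (1:1 ratio)
mass of ZnO = 0.0456 × 81.38 = 3.71 g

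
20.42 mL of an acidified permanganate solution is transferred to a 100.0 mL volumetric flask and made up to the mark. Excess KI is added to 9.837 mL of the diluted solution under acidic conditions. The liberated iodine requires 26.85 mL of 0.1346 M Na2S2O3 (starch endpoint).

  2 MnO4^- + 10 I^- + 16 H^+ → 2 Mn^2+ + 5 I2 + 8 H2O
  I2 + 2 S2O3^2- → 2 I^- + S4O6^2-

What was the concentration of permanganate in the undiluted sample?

0.3598 M

n(S2O3^2-) = 0.02685 × 0.1346 = 3.614 × 10^-3 mol
n(I2) = n(S2O3^2-)/2 = 1.807 × 10^-3 mol
From the 2:5 ratio, n(MnO4^-) in the aliquot = 2/5 × 1.807 × 10^-3 = 7.228 × 10^-4 mol
[MnO4^-]_dilute = 7.228 × 10^-4 / 0.009837 = 0.07348 mol/L
[MnO4^-]_original = 0.07348 × 100.0/20.42 = 0.3598 mol/L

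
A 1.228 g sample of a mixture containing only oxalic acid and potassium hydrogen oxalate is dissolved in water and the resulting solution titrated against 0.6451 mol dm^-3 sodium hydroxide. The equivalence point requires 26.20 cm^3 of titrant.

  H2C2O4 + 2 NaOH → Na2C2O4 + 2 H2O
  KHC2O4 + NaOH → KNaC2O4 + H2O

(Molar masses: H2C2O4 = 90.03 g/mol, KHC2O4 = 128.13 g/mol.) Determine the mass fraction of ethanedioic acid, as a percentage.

41.35 %

n(NaOH) = 0.02620 × 0.6451 = 0.01690 mol
Let x = n(H2C2O4), y = n(KHC2O4).
Titrant: 2x + 1y = 0.01690;  mass: 90.03x + 128.13y = 1.228
Solving, x = 5.640 × 10^-3 mol, y = 5.621 × 10^-3 mol
mass of H2C2O4 = 5.640 × 10^-3 × 90.03 = 0.5078 g
% H2C2O4 = 0.5078 / 1.228 × 100 = 41.35 %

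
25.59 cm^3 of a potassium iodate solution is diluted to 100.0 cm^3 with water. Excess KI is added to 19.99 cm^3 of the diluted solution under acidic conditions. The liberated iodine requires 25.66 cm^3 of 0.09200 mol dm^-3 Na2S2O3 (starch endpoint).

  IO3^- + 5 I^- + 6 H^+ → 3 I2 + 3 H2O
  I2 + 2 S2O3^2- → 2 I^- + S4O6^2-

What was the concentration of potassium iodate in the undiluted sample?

n(S2O3^2-) = 0.02566 × 0.09200 = 2.361 × 10^-3 mol
n(I2) = n(S2O3^2-)/2 = 1.180 × 10^-3 mol
From the 1:3 ratio, n(IO3^-) in the aliquot = 1/3 × 1.180 × 10^-3 = 3.935 × 10^-4 mol
[IO3^-]_dilute = 3.935 × 10^-4 / 0.01999 = 0.01968 mol/L
[IO3^-]_original = 0.01968 × 100.0/25.59 = 0.07691 mol/L

0.07691 mol/L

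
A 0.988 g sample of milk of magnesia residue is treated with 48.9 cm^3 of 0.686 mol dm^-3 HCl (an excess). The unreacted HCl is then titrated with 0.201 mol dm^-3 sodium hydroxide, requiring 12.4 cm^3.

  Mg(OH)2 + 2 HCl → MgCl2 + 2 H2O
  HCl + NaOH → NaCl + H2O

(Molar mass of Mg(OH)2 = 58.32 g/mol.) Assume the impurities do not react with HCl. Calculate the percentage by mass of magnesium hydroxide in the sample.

n(HCl) added = 0.0489 × 0.686 = 0.0335 mol
n(NaOH) used in back-titration = 0.0124 × 0.201 = 2.49 × 10^-3 mol
n(HCl) left over = 2.49 × 10^-3 mol (1:1 ratio)
n(HCl) consumed by analyte = 0.0335 − 2.49 × 10^-3 = 0.0311 mol
From the 1:2 ratio, n(Mg(OH)2) = 1/2 × 0.0311 = 0.0155 mol
mass of Mg(OH)2 = 0.0155 × 58.32 = 0.906 g
% Mg(OH)2 = 0.906 / 0.988 × 100 = 91.7 %

91.7 %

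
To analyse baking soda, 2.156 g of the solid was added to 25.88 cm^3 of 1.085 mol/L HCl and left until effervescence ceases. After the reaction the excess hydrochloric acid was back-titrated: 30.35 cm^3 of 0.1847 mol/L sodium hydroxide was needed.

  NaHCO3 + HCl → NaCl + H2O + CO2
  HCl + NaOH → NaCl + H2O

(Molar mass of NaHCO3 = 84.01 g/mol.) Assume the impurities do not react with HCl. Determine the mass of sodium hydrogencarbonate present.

1.888 g

n(HCl) added = 0.02588 × 1.085 = 0.02808 mol
n(NaOH) used in back-titration = 0.03035 × 0.1847 = 5.606 × 10^-3 mol
n(HCl) left over = 5.606 × 10^-3 mol (1:1 ratio)
n(HCl) consumed by analyte = 0.02808 − 5.606 × 10^-3 = 0.02247 mol
n(NaHCO3) = 0.02247 mol (1:1 ratio)
mass of NaHCO3 = 0.02247 × 84.01 = 1.888 g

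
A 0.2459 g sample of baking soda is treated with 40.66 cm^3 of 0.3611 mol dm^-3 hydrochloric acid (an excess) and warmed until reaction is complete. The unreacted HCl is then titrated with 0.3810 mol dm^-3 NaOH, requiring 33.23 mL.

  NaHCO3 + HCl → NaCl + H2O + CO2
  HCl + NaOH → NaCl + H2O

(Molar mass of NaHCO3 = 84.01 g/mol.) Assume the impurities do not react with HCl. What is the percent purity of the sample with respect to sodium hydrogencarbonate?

69.07 %

n(HCl) added = 0.04066 × 0.3611 = 0.01468 mol
n(NaOH) used in back-titration = 0.03323 × 0.3810 = 0.01266 mol
n(HCl) left over = 0.01266 mol (1:1 ratio)
n(HCl) consumed by analyte = 0.01468 − 0.01266 = 2.022 × 10^-3 mol
n(NaHCO3) = 2.022 × 10^-3 mol (1:1 ratio)
mass of NaHCO3 = 2.022 × 10^-3 × 84.01 = 0.1698 g
% NaHCO3 = 0.1698 / 0.2459 × 100 = 69.07 %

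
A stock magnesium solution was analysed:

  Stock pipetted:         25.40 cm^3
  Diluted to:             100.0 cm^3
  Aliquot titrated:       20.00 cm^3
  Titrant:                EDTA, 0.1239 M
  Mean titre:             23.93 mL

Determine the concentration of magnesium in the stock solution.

Mg^2+ + EDTA^4- → [Mg(EDTA)]^2-
n(EDTA) = 0.02393 × 0.1239 = 2.965 × 10^-3 mol
n(Mg2+) in the aliquot = 2.965 × 10^-3 mol (1:1 ratio)
[Mg2+]_dilute = 2.965 × 10^-3 / 0.02000 = 0.1482 mol/L
Dilution factor = 100.0 / 25.40 = 3.937
[Mg2+]_stock = 0.1482 × 3.937 = 0.5836 mol/L

0.5836 M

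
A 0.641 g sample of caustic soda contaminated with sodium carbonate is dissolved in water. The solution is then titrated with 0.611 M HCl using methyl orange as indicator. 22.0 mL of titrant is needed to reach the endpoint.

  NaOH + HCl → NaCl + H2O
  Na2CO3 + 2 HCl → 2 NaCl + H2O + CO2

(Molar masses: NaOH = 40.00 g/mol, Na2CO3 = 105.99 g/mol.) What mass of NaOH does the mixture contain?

n(HCl) = 0.0220 × 0.611 = 0.0134 mol
Let x = n(NaOH), y = n(Na2CO3).
Titrant: 1x + 2y = 0.0134;  mass: 40.00x + 105.99y = 0.641
Solving, x = 5.49 × 10^-3 mol, y = 3.98 × 10^-3 mol
mass of NaOH = 5.49 × 10^-3 × 40.00 = 0.220 g

0.220 g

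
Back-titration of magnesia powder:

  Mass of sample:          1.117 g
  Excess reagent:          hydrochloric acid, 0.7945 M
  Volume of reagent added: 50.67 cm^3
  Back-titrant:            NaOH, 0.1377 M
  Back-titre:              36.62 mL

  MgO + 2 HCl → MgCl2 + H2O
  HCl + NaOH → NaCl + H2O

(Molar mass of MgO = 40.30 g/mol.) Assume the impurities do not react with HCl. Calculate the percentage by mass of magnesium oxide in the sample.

63.53 %

n(HCl) added = 0.05067 × 0.7945 = 0.04026 mol
n(NaOH) used in back-titration = 0.03662 × 0.1377 = 5.043 × 10^-3 mol
n(HCl) left over = 5.043 × 10^-3 mol (1:1 ratio)
n(HCl) consumed by analyte = 0.04026 − 5.043 × 10^-3 = 0.03521 mol
From the 1:2 ratio, n(MgO) = 1/2 × 0.03521 = 0.01761 mol
mass of MgO = 0.01761 × 40.30 = 0.7096 g
% MgO = 0.7096 / 1.117 × 100 = 63.53 %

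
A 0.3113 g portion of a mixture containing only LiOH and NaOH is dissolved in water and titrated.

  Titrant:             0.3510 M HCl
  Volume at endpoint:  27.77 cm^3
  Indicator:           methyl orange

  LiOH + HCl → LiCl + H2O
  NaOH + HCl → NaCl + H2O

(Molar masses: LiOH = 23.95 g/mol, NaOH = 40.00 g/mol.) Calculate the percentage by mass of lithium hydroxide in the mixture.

n(HCl) = 0.02777 × 0.3510 = 9.747 × 10^-3 mol
Let x = n(LiOH), y = n(NaOH).
Titrant: 1x + 1y = 9.747 × 10^-3;  mass: 23.95x + 40.00y = 0.3113
Solving, x = 4.897 × 10^-3 mol, y = 4.851 × 10^-3 mol
mass of LiOH = 4.897 × 10^-3 × 23.95 = 0.1173 g
% LiOH = 0.1173 / 0.3113 × 100 = 37.67 %

37.67 %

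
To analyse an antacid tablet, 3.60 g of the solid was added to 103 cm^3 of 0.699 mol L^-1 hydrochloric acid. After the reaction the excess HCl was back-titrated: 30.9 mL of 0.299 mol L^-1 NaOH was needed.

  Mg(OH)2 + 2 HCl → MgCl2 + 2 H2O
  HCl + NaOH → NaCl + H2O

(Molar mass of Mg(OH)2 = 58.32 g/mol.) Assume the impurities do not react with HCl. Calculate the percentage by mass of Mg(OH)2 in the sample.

n(HCl) added = 0.103 × 0.699 = 0.0720 mol
n(NaOH) used in back-titration = 0.0309 × 0.299 = 9.24 × 10^-3 mol
n(HCl) left over = 9.24 × 10^-3 mol (1:1 ratio)
n(HCl) consumed by analyte = 0.0720 − 9.24 × 10^-3 = 0.0628 mol
From the 1:2 ratio, n(Mg(OH)2) = 1/2 × 0.0628 = 0.0314 mol
mass of Mg(OH)2 = 0.0314 × 58.32 = 1.83 g
% Mg(OH)2 = 1.83 / 3.60 × 100 = 50.8 %

50.8 %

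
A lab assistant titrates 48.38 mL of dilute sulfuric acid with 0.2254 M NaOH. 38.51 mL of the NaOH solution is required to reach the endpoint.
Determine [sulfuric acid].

H2SO4 + 2 NaOH → Na2SO4 + 2 H2O
n(NaOH) = 0.03851 L × 0.2254 mol/L = 8.680 × 10^-3 mol
From the 1:2 mole ratio, n(H2SO4) = 1/2 × 8.680 × 10^-3 = 4.340 × 10^-3 mol
[H2SO4] = 4.340 × 10^-3 mol / 0.04838 L = 0.08971 mol/L

0.08971 M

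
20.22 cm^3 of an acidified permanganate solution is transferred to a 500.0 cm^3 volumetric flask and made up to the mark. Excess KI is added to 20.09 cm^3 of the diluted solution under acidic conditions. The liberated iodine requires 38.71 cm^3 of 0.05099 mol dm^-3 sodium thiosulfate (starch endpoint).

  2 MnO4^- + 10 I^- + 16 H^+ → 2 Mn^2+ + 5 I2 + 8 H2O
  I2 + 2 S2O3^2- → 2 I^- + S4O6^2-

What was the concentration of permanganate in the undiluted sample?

n(S2O3^2-) = 0.03871 × 0.05099 = 1.974 × 10^-3 mol
n(I2) = n(S2O3^2-)/2 = 9.869 × 10^-4 mol
From the 2:5 ratio, n(MnO4^-) in the aliquot = 2/5 × 9.869 × 10^-4 = 3.948 × 10^-4 mol
[MnO4^-]_dilute = 3.948 × 10^-4 / 0.02009 = 0.01965 mol/L
[MnO4^-]_original = 0.01965 × 500.0/20.22 = 0.4859 mol/L

0.4859 mol/L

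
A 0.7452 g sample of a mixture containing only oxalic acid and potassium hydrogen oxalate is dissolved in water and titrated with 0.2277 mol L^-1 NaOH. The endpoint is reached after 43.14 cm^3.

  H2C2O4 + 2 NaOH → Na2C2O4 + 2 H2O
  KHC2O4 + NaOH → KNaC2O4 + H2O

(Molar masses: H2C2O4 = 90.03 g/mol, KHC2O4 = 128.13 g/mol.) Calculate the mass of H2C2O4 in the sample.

0.2781 g

n(NaOH) = 0.04314 × 0.2277 = 9.823 × 10^-3 mol
Let x = n(H2C2O4), y = n(KHC2O4).
Titrant: 2x + 1y = 9.823 × 10^-3;  mass: 90.03x + 128.13y = 0.7452
Solving, x = 3.089 × 10^-3 mol, y = 3.646 × 10^-3 mol
mass of H2C2O4 = 3.089 × 10^-3 × 90.03 = 0.2781 g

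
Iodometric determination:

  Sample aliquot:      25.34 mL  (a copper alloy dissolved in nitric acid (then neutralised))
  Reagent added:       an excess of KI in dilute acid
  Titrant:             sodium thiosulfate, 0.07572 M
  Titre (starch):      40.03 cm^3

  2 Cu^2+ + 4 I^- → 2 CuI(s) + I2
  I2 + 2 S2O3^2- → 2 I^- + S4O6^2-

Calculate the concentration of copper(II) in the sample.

n(S2O3^2-) = 0.04003 × 0.07572 = 3.031 × 10^-3 mol
n(I2) = n(S2O3^2-)/2 = 1.516 × 10^-3 mol
From the 2:1 ratio, n(Cu2+) in the aliquot = 2/1 × 1.516 × 10^-3 = 3.031 × 10^-3 mol
[Cu2+] = 3.031 × 10^-3 / 0.02534 = 0.1196 mol/L

0.1196 M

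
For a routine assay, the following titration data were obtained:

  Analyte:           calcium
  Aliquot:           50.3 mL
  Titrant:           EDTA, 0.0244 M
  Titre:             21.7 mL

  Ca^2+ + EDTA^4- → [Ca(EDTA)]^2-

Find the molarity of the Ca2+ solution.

0.0105 M

n(EDTA) = 0.0217 L × 0.0244 mol/L = 5.29 × 10^-4 mol
n(Ca2+) = 5.29 × 10^-4 mol (1:1 mole ratio)
[Ca2+] = 5.29 × 10^-4 mol / 0.0503 L = 0.0105 mol/L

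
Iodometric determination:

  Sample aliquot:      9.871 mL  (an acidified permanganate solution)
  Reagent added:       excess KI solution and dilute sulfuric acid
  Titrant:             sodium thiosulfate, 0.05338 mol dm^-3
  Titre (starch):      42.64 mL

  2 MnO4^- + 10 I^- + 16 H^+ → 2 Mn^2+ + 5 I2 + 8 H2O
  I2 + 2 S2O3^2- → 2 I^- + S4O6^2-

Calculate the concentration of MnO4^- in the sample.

0.04612 mol/L

n(S2O3^2-) = 0.04264 × 0.05338 = 2.276 × 10^-3 mol
n(I2) = n(S2O3^2-)/2 = 1.138 × 10^-3 mol
From the 2:5 ratio, n(MnO4^-) in the aliquot = 2/5 × 1.138 × 10^-3 = 4.552 × 10^-4 mol
[MnO4^-] = 4.552 × 10^-4 / 0.009871 = 0.04612 mol/L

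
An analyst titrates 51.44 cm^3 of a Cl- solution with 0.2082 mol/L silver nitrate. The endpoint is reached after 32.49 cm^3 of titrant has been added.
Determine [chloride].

0.1315 mol/L

Ag^+ + Cl^- → AgCl(s)
n(AgNO3) = 0.03249 L × 0.2082 mol/L = 6.764 × 10^-3 mol
n(Cl-) = 6.764 × 10^-3 mol (1:1 mole ratio)
[Cl-] = 6.764 × 10^-3 mol / 0.05144 L = 0.1315 mol/L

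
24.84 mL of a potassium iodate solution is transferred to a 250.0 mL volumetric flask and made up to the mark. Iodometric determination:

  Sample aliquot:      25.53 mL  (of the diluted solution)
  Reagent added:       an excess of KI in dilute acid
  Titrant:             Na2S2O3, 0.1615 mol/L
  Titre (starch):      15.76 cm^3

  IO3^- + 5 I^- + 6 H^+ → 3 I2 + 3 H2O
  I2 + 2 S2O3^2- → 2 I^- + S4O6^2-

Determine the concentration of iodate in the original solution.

0.1672 mol/L

n(S2O3^2-) = 0.01576 × 0.1615 = 2.545 × 10^-3 mol
n(I2) = n(S2O3^2-)/2 = 1.273 × 10^-3 mol
From the 1:3 ratio, n(IO3^-) in the aliquot = 1/3 × 1.273 × 10^-3 = 4.242 × 10^-4 mol
[IO3^-]_dilute = 4.242 × 10^-4 / 0.02553 = 0.01662 mol/L
[IO3^-]_original = 0.01662 × 250.0/24.84 = 0.1672 mol/L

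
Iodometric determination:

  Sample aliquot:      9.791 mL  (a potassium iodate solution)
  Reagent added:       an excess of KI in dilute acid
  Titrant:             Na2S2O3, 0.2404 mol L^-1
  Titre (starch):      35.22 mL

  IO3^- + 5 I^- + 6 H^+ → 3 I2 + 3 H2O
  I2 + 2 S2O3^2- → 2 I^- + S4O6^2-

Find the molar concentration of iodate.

n(S2O3^2-) = 0.03522 × 0.2404 = 8.467 × 10^-3 mol
n(I2) = n(S2O3^2-)/2 = 4.233 × 10^-3 mol
From the 1:3 ratio, n(IO3^-) in the aliquot = 1/3 × 4.233 × 10^-3 = 1.411 × 10^-3 mol
[IO3^-] = 1.411 × 10^-3 / 0.009791 = 0.1441 mol/L

0.1441 mol/L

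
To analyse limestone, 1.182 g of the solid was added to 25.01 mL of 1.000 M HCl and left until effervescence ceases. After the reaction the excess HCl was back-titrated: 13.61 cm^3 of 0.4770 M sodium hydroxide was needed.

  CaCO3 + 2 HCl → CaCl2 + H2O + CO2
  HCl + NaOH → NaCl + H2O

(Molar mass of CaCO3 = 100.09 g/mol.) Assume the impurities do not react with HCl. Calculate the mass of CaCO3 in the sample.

0.9267 g

n(HCl) added = 0.02501 × 1.000 = 0.02501 mol
n(NaOH) used in back-titration = 0.01361 × 0.4770 = 6.492 × 10^-3 mol
n(HCl) left over = 6.492 × 10^-3 mol (1:1 ratio)
n(HCl) consumed by analyte = 0.02501 − 6.492 × 10^-3 = 0.01852 mol
From the 1:2 ratio, n(CaCO3) = 1/2 × 0.01852 = 9.259 × 10^-3 mol
mass of CaCO3 = 9.259 × 10^-3 × 100.09 = 0.9267 g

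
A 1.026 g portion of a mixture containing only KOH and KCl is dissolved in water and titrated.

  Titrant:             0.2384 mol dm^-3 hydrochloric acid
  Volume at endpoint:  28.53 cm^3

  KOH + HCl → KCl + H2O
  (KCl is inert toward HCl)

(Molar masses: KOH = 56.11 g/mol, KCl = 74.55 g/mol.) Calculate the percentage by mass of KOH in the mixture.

37.20 %

n(HCl) = 0.02853 × 0.2384 = 6.802 × 10^-3 mol
Let x = n(KOH), y = n(KCl).
Titrant: 1x = 6.802 × 10^-3;  mass: 56.11x + 74.55y = 1.026
Solving, x = 6.802 × 10^-3 mol, y = 8.643 × 10^-3 mol
mass of KOH = 6.802 × 10^-3 × 56.11 = 0.3816 g
% KOH = 0.3816 / 1.026 × 100 = 37.20 %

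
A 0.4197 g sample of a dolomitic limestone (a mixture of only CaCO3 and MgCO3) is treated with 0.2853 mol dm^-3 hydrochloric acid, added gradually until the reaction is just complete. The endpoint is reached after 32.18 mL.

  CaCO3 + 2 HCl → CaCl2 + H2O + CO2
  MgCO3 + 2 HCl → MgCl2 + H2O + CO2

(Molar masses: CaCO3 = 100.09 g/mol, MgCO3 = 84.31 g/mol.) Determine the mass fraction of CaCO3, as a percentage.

n(HCl) = 0.03218 × 0.2853 = 9.181 × 10^-3 mol
Let x = n(CaCO3), y = n(MgCO3).
Titrant: 2x + 2y = 9.181 × 10^-3;  mass: 100.09x + 84.31y = 0.4197
Solving, x = 2.071 × 10^-3 mol, y = 2.520 × 10^-3 mol
mass of CaCO3 = 2.071 × 10^-3 × 100.09 = 0.2073 g
% CaCO3 = 0.2073 / 0.4197 × 100 = 49.38 %

49.38 %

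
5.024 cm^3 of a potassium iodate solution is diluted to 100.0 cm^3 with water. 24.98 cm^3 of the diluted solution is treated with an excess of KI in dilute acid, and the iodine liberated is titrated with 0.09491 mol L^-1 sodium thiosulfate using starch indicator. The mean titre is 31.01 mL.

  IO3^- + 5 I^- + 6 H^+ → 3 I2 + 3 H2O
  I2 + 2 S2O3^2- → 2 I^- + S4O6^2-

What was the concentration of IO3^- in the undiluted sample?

n(S2O3^2-) = 0.03101 × 0.09491 = 2.943 × 10^-3 mol
n(I2) = n(S2O3^2-)/2 = 1.472 × 10^-3 mol
From the 1:3 ratio, n(IO3^-) in the aliquot = 1/3 × 1.472 × 10^-3 = 4.905 × 10^-4 mol
[IO3^-]_dilute = 4.905 × 10^-4 / 0.02498 = 0.01964 mol/L
[IO3^-]_original = 0.01964 × 100.0/5.024 = 0.3909 mol/L

0.3909 mol/L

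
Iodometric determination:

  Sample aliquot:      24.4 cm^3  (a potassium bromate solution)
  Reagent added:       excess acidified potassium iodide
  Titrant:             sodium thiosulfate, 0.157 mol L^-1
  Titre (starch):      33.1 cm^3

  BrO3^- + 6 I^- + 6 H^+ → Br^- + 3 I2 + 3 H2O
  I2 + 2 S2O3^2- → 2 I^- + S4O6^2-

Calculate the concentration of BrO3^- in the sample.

0.0355 mol/L

n(S2O3^2-) = 0.0331 × 0.157 = 5.20 × 10^-3 mol
n(I2) = n(S2O3^2-)/2 = 2.60 × 10^-3 mol
From the 1:3 ratio, n(BrO3^-) in the aliquot = 1/3 × 2.60 × 10^-3 = 8.66 × 10^-4 mol
[BrO3^-] = 8.66 × 10^-4 / 0.0244 = 0.0355 mol/L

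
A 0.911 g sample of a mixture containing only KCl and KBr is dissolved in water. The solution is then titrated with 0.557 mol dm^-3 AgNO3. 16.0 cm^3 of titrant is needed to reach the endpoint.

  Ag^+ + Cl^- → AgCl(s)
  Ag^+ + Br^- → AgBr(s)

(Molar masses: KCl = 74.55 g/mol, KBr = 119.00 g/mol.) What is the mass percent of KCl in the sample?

27.5 %

n(AgNO3) = 0.0160 × 0.557 = 8.91 × 10^-3 mol
Let x = n(KCl), y = n(KBr).
Titrant: 1x + 1y = 8.91 × 10^-3;  mass: 74.55x + 119.00y = 0.911
Solving, x = 3.36 × 10^-3 mol, y = 5.55 × 10^-3 mol
mass of KCl = 3.36 × 10^-3 × 74.55 = 0.251 g
% KCl = 0.251 / 0.911 × 100 = 27.5 %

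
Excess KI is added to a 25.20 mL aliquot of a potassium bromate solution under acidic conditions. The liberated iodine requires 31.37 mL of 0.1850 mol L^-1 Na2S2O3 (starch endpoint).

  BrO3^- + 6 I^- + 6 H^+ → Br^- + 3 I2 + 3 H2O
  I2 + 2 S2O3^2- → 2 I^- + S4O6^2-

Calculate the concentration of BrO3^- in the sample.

n(S2O3^2-) = 0.03137 × 0.1850 = 5.803 × 10^-3 mol
n(I2) = n(S2O3^2-)/2 = 2.902 × 10^-3 mol
From the 1:3 ratio, n(BrO3^-) in the aliquot = 1/3 × 2.902 × 10^-3 = 9.672 × 10^-4 mol
[BrO3^-] = 9.672 × 10^-4 / 0.02520 = 0.03838 mol/L

0.03838 mol/L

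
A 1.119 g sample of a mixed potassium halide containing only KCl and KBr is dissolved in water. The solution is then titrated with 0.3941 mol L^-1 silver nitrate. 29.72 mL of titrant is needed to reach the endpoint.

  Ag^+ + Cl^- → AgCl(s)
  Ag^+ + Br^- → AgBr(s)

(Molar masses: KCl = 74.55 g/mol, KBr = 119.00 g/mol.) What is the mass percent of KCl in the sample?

n(AgNO3) = 0.02972 × 0.3941 = 0.01171 mol
Let x = n(KCl), y = n(KBr).
Titrant: 1x + 1y = 0.01171;  mass: 74.55x + 119.00y = 1.119
Solving, x = 6.182 × 10^-3 mol, y = 5.530 × 10^-3 mol
mass of KCl = 6.182 × 10^-3 × 74.55 = 0.4609 g
% KCl = 0.4609 / 1.119 × 100 = 41.19 %

41.19 %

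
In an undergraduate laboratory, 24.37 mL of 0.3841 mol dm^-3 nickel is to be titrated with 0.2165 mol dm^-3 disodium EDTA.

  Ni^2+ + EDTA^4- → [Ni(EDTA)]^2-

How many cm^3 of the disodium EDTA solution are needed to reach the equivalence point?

43.24 mL

n(Ni2+) = 0.02437 L × 0.3841 mol/L = 9.361 × 10^-3 mol
n(EDTA) = 9.361 × 10^-3 mol (1:1 stoichiometry)
V(EDTA) = 9.361 × 10^-3 mol / 0.2165 mol/L = 0.04324 L = 43.24 mL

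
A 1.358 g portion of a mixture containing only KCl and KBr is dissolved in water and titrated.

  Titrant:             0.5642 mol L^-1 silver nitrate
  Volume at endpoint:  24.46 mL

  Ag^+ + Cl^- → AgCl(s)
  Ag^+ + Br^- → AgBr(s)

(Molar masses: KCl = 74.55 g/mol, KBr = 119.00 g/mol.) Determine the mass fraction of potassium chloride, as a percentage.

35.10 %

n(AgNO3) = 0.02446 × 0.5642 = 0.01380 mol
Let x = n(KCl), y = n(KBr).
Titrant: 1x + 1y = 0.01380;  mass: 74.55x + 119.00y = 1.358
Solving, x = 6.395 × 10^-3 mol, y = 7.406 × 10^-3 mol
mass of KCl = 6.395 × 10^-3 × 74.55 = 0.4767 g
% KCl = 0.4767 / 1.358 × 100 = 35.10 %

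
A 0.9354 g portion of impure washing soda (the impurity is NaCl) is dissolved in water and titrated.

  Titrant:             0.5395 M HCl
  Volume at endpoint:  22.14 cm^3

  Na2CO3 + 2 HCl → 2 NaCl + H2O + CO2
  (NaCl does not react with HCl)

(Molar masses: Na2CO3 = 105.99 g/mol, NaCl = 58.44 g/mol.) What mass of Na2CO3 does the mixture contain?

n(HCl) = 0.02214 × 0.5395 = 0.01194 mol
Let x = n(Na2CO3), y = n(NaCl).
Titrant: 2x = 0.01194;  mass: 105.99x + 58.44y = 0.9354
Solving, x = 5.972 × 10^-3 mol, y = 5.175 × 10^-3 mol
mass of Na2CO3 = 5.972 × 10^-3 × 105.99 = 0.6330 g

0.6330 g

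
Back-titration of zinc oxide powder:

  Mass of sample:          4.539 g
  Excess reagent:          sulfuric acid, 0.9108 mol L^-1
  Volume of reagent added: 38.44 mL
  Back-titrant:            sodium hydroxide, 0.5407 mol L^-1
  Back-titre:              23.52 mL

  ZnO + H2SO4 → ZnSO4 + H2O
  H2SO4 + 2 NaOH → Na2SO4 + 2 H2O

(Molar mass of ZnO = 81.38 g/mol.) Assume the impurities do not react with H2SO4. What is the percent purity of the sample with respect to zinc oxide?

n(H2SO4) added = 0.03844 × 0.9108 = 0.03501 mol
n(NaOH) used in back-titration = 0.02352 × 0.5407 = 0.01272 mol
From the 1:2 ratio, n(H2SO4) left over = 1/2 × 0.01272 = 6.359 × 10^-3 mol
n(H2SO4) consumed by analyte = 0.03501 − 6.359 × 10^-3 = 0.02865 mol
n(ZnO) = 0.02865 mol (1:1 ratio)
mass of ZnO = 0.02865 × 81.38 = 2.332 g
% ZnO = 2.332 / 4.539 × 100 = 51.37 %

51.37 %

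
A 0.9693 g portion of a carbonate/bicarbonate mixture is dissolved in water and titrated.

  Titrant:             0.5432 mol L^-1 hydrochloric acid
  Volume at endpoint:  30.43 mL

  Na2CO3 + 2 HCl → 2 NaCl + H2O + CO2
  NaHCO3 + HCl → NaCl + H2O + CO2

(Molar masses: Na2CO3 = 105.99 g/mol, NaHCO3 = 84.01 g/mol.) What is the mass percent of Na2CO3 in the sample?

73.92 %

n(HCl) = 0.03043 × 0.5432 = 0.01653 mol
Let x = n(Na2CO3), y = n(NaHCO3).
Titrant: 2x + 1y = 0.01653;  mass: 105.99x + 84.01y = 0.9693
Solving, x = 6.760 × 10^-3 mol, y = 3.009 × 10^-3 mol
mass of Na2CO3 = 6.760 × 10^-3 × 105.99 = 0.7165 g
% Na2CO3 = 0.7165 / 0.9693 × 100 = 73.92 %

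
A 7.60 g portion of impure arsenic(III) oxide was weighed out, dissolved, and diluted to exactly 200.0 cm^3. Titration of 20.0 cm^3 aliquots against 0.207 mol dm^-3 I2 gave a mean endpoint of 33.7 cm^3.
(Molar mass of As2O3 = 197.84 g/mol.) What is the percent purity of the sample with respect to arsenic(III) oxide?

90.8 %

As2O3 + 2 I2 + 2 H2O → As2O5 + 4 HI
n(I2) per titration = 0.0337 × 0.207 = 6.98 × 10^-3 mol
From the 1:2 ratio, n(As2O3) in each aliquot = 1/2 × 6.98 × 10^-3 = 3.49 × 10^-3 mol
n(As2O3) in the whole flask = 3.49 × 10^-3 × 200.0/20.0 = 0.0349 mol
mass of As2O3 = 0.0349 × 197.84 = 6.90 g
% As2O3 = 6.90 / 7.60 × 100 = 90.8 %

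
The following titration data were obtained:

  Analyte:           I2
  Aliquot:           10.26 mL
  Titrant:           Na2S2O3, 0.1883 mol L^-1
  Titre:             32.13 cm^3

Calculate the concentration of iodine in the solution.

I2 + 2 S2O3^2- → 2 I^- + S4O6^2-
n(Na2S2O3) = 0.03213 L × 0.1883 mol/L = 6.050 × 10^-3 mol
From the 1:2 mole ratio, n(I2) = 1/2 × 6.050 × 10^-3 = 3.025 × 10^-3 mol
[I2] = 3.025 × 10^-3 mol / 0.01026 L = 0.2948 mol/L

0.2948 mol/L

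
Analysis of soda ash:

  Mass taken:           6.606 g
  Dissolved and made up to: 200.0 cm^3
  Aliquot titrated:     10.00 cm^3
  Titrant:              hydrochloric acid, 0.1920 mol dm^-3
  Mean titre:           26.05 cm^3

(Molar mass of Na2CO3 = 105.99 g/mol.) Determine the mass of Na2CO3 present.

Na2CO3 + 2 HCl → 2 NaCl + H2O + CO2
n(HCl) per titration = 0.02605 × 0.1920 = 5.002 × 10^-3 mol
From the 1:2 ratio, n(Na2CO3) in each aliquot = 1/2 × 5.002 × 10^-3 = 2.501 × 10^-3 mol
n(Na2CO3) in the whole flask = 2.501 × 10^-3 × 200.0/10.00 = 0.05002 mol
mass of Na2CO3 = 0.05002 × 105.99 = 5.301 g

5.301 g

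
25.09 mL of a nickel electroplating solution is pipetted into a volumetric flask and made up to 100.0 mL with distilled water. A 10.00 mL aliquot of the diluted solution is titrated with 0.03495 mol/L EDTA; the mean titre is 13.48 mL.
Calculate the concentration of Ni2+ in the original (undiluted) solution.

Ni^2+ + EDTA^4- → [Ni(EDTA)]^2-
n(EDTA) = 0.01348 × 0.03495 = 4.711 × 10^-4 mol
n(Ni2+) in the aliquot = 4.711 × 10^-4 mol (1:1 ratio)
[Ni2+]_dilute = 4.711 × 10^-4 / 0.01000 = 0.04711 mol/L
Dilution factor = 100.0 / 25.09 = 3.986
[Ni2+]_stock = 0.04711 × 3.986 = 0.1878 mol/L

0.1878 mol/L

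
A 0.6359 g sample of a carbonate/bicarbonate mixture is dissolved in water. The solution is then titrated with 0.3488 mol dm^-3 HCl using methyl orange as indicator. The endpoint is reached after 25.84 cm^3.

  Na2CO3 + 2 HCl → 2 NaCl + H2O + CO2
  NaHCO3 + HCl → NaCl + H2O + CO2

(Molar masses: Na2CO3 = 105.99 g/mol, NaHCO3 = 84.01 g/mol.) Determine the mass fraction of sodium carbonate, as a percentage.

32.59 %

n(HCl) = 0.02584 × 0.3488 = 9.013 × 10^-3 mol
Let x = n(Na2CO3), y = n(NaHCO3).
Titrant: 2x + 1y = 9.013 × 10^-3;  mass: 105.99x + 84.01y = 0.6359
Solving, x = 1.955 × 10^-3 mol, y = 5.103 × 10^-3 mol
mass of Na2CO3 = 1.955 × 10^-3 × 105.99 = 0.2072 g
% Na2CO3 = 0.2072 / 0.6359 × 100 = 32.59 %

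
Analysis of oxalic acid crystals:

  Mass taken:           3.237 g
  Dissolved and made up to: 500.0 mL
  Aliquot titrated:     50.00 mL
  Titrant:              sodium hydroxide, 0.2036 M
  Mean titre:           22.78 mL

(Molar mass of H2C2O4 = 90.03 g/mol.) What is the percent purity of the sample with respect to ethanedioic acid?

64.50 %

H2C2O4 + 2 NaOH → Na2C2O4 + 2 H2O
n(NaOH) per titration = 0.02278 × 0.2036 = 4.638 × 10^-3 mol
From the 1:2 ratio, n(H2C2O4) in each aliquot = 1/2 × 4.638 × 10^-3 = 2.319 × 10^-3 mol
n(H2C2O4) in the whole flask = 2.319 × 10^-3 × 500.0/50.00 = 0.02319 mol
mass of H2C2O4 = 0.02319 × 90.03 = 2.088 g
% H2C2O4 = 2.088 / 3.237 × 100 = 64.50 %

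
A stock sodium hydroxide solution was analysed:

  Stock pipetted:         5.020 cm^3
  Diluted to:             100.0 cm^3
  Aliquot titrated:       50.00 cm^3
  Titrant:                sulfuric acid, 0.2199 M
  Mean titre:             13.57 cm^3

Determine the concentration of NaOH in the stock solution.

2.378 M

2 NaOH + H2SO4 → Na2SO4 + 2 H2O
n(H2SO4) = 0.01357 × 0.2199 = 2.984 × 10^-3 mol
From the 2:1 ratio, n(NaOH) in the aliquot = 2/1 × 2.984 × 10^-3 = 5.968 × 10^-3 mol
[NaOH]_dilute = 5.968 × 10^-3 / 0.05000 = 0.1194 mol/L
Dilution factor = 100.0 / 5.020 = 19.92
[NaOH]_stock = 0.1194 × 19.92 = 2.378 mol/L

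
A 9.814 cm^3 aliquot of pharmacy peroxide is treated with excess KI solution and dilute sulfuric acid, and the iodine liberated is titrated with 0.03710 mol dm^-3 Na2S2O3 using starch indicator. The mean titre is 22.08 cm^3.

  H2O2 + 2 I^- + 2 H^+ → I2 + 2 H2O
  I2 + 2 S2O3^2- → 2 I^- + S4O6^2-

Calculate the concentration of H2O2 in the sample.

n(S2O3^2-) = 0.02208 × 0.03710 = 8.192 × 10^-4 mol
n(I2) = n(S2O3^2-)/2 = 4.096 × 10^-4 mol
n(H2O2) in the aliquot = 4.096 × 10^-4 mol (1:1 ratio)
[H2O2] = 4.096 × 10^-4 / 0.009814 = 0.04173 mol/L

0.04173 mol/L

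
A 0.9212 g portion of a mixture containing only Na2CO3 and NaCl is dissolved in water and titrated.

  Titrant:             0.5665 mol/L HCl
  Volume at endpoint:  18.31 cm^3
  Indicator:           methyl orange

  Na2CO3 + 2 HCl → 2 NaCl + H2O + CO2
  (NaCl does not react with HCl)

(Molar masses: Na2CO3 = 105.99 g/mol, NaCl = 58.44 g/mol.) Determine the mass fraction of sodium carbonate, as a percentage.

59.67 %

n(HCl) = 0.01831 × 0.5665 = 0.01037 mol
Let x = n(Na2CO3), y = n(NaCl).
Titrant: 2x = 0.01037;  mass: 105.99x + 58.44y = 0.9212
Solving, x = 5.186 × 10^-3 mol, y = 6.357 × 10^-3 mol
mass of Na2CO3 = 5.186 × 10^-3 × 105.99 = 0.5497 g
% Na2CO3 = 0.5497 / 0.9212 × 100 = 59.67 %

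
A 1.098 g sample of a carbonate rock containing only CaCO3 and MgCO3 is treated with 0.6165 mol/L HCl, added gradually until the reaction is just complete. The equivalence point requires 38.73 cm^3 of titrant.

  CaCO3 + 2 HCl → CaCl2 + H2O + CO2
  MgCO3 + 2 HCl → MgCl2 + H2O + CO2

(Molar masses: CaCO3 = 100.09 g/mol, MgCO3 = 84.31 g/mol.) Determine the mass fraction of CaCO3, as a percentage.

52.84 %

n(HCl) = 0.03873 × 0.6165 = 0.02388 mol
Let x = n(CaCO3), y = n(MgCO3).
Titrant: 2x + 2y = 0.02388;  mass: 100.09x + 84.31y = 1.098
Solving, x = 5.796 × 10^-3 mol, y = 6.142 × 10^-3 mol
mass of CaCO3 = 5.796 × 10^-3 × 100.09 = 0.5801 g
% CaCO3 = 0.5801 / 1.098 × 100 = 52.84 %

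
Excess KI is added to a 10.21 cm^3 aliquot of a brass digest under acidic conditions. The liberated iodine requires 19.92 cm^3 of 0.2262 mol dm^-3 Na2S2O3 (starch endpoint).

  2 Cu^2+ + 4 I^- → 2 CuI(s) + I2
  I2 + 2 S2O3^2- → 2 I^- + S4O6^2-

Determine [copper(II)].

n(S2O3^2-) = 0.01992 × 0.2262 = 4.506 × 10^-3 mol
n(I2) = n(S2O3^2-)/2 = 2.253 × 10^-3 mol
From the 2:1 ratio, n(Cu2+) in the aliquot = 2/1 × 2.253 × 10^-3 = 4.506 × 10^-3 mol
[Cu2+] = 4.506 × 10^-3 / 0.01021 = 0.4413 mol/L

0.4413 mol/L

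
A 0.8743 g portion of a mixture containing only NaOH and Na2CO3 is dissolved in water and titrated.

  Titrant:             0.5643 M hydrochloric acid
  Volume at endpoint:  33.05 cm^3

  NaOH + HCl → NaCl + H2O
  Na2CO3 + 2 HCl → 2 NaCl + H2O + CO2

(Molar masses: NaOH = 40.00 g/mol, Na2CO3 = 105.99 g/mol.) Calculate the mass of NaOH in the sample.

0.3511 g

n(HCl) = 0.03305 × 0.5643 = 0.01865 mol
Let x = n(NaOH), y = n(Na2CO3).
Titrant: 1x + 2y = 0.01865;  mass: 40.00x + 105.99y = 0.8743
Solving, x = 8.777 × 10^-3 mol, y = 4.936 × 10^-3 mol
mass of NaOH = 8.777 × 10^-3 × 40.00 = 0.3511 g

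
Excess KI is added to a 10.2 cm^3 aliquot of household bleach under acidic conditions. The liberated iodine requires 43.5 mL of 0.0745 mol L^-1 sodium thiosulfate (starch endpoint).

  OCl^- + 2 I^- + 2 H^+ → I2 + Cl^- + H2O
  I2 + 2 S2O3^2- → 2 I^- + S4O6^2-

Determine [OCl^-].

n(S2O3^2-) = 0.0435 × 0.0745 = 3.24 × 10^-3 mol
n(I2) = n(S2O3^2-)/2 = 1.62 × 10^-3 mol
n(OCl^-) in the aliquot = 1.62 × 10^-3 mol (1:1 ratio)
[OCl^-] = 1.62 × 10^-3 / 0.0102 = 0.159 mol/L

0.159 mol/L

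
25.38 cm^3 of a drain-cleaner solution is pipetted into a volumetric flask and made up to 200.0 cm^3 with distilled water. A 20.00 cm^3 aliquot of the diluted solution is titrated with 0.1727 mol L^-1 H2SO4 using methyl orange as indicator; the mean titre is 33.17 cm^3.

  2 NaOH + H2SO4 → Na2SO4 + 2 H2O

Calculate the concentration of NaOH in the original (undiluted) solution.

n(H2SO4) = 0.03317 × 0.1727 = 5.728 × 10^-3 mol
From the 2:1 ratio, n(NaOH) in the aliquot = 2/1 × 5.728 × 10^-3 = 0.01146 mol
[NaOH]_dilute = 0.01146 / 0.02000 = 0.5728 mol/L
Dilution factor = 200.0 / 25.38 = 7.880
[NaOH]_stock = 0.5728 × 7.880 = 4.514 mol/L

4.514 mol/L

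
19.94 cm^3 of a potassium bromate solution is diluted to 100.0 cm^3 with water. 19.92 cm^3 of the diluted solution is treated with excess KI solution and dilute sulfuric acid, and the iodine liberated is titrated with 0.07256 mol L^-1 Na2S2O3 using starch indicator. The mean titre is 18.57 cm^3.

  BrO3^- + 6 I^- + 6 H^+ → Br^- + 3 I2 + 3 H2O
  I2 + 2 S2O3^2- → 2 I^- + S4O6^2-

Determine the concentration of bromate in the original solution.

n(S2O3^2-) = 0.01857 × 0.07256 = 1.347 × 10^-3 mol
n(I2) = n(S2O3^2-)/2 = 6.737 × 10^-4 mol
From the 1:3 ratio, n(BrO3^-) in the aliquot = 1/3 × 6.737 × 10^-4 = 2.246 × 10^-4 mol
[BrO3^-]_dilute = 2.246 × 10^-4 / 0.01992 = 0.01127 mol/L
[BrO3^-]_original = 0.01127 × 100.0/19.94 = 0.05654 mol/L

0.05654 mol/L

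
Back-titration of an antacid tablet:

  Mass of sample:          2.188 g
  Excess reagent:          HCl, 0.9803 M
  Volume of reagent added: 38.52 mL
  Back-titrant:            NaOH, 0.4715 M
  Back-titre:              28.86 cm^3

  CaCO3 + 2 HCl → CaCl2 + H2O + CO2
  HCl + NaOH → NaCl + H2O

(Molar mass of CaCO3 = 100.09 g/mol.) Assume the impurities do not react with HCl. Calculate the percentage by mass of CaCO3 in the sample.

n(HCl) added = 0.03852 × 0.9803 = 0.03776 mol
n(NaOH) used in back-titration = 0.02886 × 0.4715 = 0.01361 mol
n(HCl) left over = 0.01361 mol (1:1 ratio)
n(HCl) consumed by analyte = 0.03776 − 0.01361 = 0.02415 mol
From the 1:2 ratio, n(CaCO3) = 1/2 × 0.02415 = 0.01208 mol
mass of CaCO3 = 0.01208 × 100.09 = 1.209 g
% CaCO3 = 1.209 / 2.188 × 100 = 55.25 %

55.25 %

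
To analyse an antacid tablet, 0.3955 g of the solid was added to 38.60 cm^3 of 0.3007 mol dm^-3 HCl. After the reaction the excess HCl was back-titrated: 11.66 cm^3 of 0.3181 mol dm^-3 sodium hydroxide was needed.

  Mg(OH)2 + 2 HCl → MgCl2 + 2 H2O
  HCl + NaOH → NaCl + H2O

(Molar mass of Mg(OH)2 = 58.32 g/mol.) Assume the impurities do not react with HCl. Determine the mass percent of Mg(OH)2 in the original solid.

58.23 %

n(HCl) added = 0.03860 × 0.3007 = 0.01161 mol
n(NaOH) used in back-titration = 0.01166 × 0.3181 = 3.709 × 10^-3 mol
n(HCl) left over = 3.709 × 10^-3 mol (1:1 ratio)
n(HCl) consumed by analyte = 0.01161 − 3.709 × 10^-3 = 7.898 × 10^-3 mol
From the 1:2 ratio, n(Mg(OH)2) = 1/2 × 7.898 × 10^-3 = 3.949 × 10^-3 mol
mass of Mg(OH)2 = 3.949 × 10^-3 × 58.32 = 0.2303 g
% Mg(OH)2 = 0.2303 / 0.3955 × 100 = 58.23 %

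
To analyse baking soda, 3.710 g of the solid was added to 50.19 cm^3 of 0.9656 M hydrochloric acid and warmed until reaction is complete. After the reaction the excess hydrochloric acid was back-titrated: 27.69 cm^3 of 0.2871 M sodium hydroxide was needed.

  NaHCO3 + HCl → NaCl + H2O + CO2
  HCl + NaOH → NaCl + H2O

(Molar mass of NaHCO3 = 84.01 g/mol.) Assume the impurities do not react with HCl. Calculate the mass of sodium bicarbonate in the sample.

3.404 g

n(HCl) added = 0.05019 × 0.9656 = 0.04846 mol
n(NaOH) used in back-titration = 0.02769 × 0.2871 = 7.950 × 10^-3 mol
n(HCl) left over = 7.950 × 10^-3 mol (1:1 ratio)
n(HCl) consumed by analyte = 0.04846 − 7.950 × 10^-3 = 0.04051 mol
n(NaHCO3) = 0.04051 mol (1:1 ratio)
mass of NaHCO3 = 0.04051 × 84.01 = 3.404 g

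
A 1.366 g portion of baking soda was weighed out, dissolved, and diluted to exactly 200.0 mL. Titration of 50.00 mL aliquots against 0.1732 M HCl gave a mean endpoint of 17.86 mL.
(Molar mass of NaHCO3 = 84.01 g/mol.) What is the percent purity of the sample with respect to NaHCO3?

76.10 %

NaHCO3 + HCl → NaCl + H2O + CO2
n(HCl) per titration = 0.01786 × 0.1732 = 3.093 × 10^-3 mol
n(NaHCO3) in each aliquot = 3.093 × 10^-3 mol (1:1 ratio)
n(NaHCO3) in the whole flask = 3.093 × 10^-3 × 200.0/50.00 = 0.01237 mol
mass of NaHCO3 = 0.01237 × 84.01 = 1.039 g
% NaHCO3 = 1.039 / 1.366 × 100 = 76.10 %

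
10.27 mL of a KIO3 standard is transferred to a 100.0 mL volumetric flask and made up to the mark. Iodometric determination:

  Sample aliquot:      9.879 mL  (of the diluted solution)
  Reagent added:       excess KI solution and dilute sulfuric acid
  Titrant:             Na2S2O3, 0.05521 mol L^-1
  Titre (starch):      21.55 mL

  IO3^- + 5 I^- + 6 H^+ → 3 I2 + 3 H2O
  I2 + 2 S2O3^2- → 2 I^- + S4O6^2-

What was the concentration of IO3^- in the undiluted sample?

n(S2O3^2-) = 0.02155 × 0.05521 = 1.190 × 10^-3 mol
n(I2) = n(S2O3^2-)/2 = 5.949 × 10^-4 mol
From the 1:3 ratio, n(IO3^-) in the aliquot = 1/3 × 5.949 × 10^-4 = 1.983 × 10^-4 mol
[IO3^-]_dilute = 1.983 × 10^-4 / 0.009879 = 0.02007 mol/L
[IO3^-]_original = 0.02007 × 100.0/10.27 = 0.1954 mol/L

0.1954 mol/L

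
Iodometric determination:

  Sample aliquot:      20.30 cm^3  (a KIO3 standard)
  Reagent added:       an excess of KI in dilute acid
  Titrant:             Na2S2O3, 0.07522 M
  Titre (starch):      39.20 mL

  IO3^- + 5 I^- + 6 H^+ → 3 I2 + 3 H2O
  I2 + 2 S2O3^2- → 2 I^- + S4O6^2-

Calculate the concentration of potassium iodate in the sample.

n(S2O3^2-) = 0.03920 × 0.07522 = 2.949 × 10^-3 mol
n(I2) = n(S2O3^2-)/2 = 1.474 × 10^-3 mol
From the 1:3 ratio, n(IO3^-) in the aliquot = 1/3 × 1.474 × 10^-3 = 4.914 × 10^-4 mol
[IO3^-] = 4.914 × 10^-4 / 0.02030 = 0.02421 mol/L

0.02421 M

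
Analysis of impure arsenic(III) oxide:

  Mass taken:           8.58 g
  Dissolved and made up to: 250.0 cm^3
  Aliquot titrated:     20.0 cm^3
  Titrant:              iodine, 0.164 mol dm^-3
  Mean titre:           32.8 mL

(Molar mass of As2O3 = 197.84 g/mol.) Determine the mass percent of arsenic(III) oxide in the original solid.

As2O3 + 2 I2 + 2 H2O → As2O5 + 4 HI
n(I2) per titration = 0.0328 × 0.164 = 5.38 × 10^-3 mol
From the 1:2 ratio, n(As2O3) in each aliquot = 1/2 × 5.38 × 10^-3 = 2.69 × 10^-3 mol
n(As2O3) in the whole flask = 2.69 × 10^-3 × 250.0/20.0 = 0.0336 mol
mass of As2O3 = 0.0336 × 197.84 = 6.65 g
% As2O3 = 6.65 / 8.58 × 100 = 77.5 %

77.5 %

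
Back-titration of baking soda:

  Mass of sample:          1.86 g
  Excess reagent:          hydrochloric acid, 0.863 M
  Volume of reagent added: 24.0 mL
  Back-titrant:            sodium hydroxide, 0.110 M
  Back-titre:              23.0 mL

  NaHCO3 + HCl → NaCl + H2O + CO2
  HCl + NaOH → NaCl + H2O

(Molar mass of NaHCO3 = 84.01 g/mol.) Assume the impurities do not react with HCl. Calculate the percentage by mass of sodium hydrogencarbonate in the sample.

n(HCl) added = 0.0240 × 0.863 = 0.0207 mol
n(NaOH) used in back-titration = 0.0230 × 0.110 = 2.53 × 10^-3 mol
n(HCl) left over = 2.53 × 10^-3 mol (1:1 ratio)
n(HCl) consumed by analyte = 0.0207 − 2.53 × 10^-3 = 0.0182 mol
n(NaHCO3) = 0.0182 mol (1:1 ratio)
mass of NaHCO3 = 0.0182 × 84.01 = 1.53 g
% NaHCO3 = 1.53 / 1.86 × 100 = 82.1 %

82.1 %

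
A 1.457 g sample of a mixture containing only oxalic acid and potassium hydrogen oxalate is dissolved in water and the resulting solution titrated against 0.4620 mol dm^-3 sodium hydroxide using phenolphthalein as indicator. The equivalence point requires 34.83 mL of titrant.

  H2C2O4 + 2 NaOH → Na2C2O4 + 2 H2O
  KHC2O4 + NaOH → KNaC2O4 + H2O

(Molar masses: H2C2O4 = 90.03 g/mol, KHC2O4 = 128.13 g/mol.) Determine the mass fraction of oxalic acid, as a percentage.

22.48 %

n(NaOH) = 0.03483 × 0.4620 = 0.01609 mol
Let x = n(H2C2O4), y = n(KHC2O4).
Titrant: 2x + 1y = 0.01609;  mass: 90.03x + 128.13y = 1.457
Solving, x = 3.638 × 10^-3 mol, y = 8.815 × 10^-3 mol
mass of H2C2O4 = 3.638 × 10^-3 × 90.03 = 0.3276 g
% H2C2O4 = 0.3276 / 1.457 × 100 = 22.48 %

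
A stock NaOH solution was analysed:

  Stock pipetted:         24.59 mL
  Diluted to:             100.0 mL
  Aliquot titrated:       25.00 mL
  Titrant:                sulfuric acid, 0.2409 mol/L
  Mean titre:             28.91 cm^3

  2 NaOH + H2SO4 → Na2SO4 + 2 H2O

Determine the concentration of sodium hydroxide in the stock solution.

n(H2SO4) = 0.02891 × 0.2409 = 6.964 × 10^-3 mol
From the 2:1 ratio, n(NaOH) in the aliquot = 2/1 × 6.964 × 10^-3 = 0.01393 mol
[NaOH]_dilute = 0.01393 / 0.02500 = 0.5572 mol/L
Dilution factor = 100.0 / 24.59 = 4.067
[NaOH]_stock = 0.5572 × 4.067 = 2.266 mol/L

2.266 mol/L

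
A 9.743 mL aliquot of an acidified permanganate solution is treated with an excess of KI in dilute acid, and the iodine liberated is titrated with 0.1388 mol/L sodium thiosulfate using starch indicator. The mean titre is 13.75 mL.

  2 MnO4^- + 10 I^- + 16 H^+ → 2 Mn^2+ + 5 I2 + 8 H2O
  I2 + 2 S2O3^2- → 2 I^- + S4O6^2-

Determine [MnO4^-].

n(S2O3^2-) = 0.01375 × 0.1388 = 1.909 × 10^-3 mol
n(I2) = n(S2O3^2-)/2 = 9.543 × 10^-4 mol
From the 2:5 ratio, n(MnO4^-) in the aliquot = 2/5 × 9.543 × 10^-4 = 3.817 × 10^-4 mol
[MnO4^-] = 3.817 × 10^-4 / 0.009743 = 0.03918 mol/L

0.03918 mol/L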